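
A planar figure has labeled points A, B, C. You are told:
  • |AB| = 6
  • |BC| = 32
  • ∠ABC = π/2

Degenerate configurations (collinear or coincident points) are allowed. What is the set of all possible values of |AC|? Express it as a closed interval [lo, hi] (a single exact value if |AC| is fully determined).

|AB| ∈ {6}
|BC| ∈ {32}
|AC| ∈ {2·√(265)}

|AC| = 2·√(265)  (≈ 32.5576)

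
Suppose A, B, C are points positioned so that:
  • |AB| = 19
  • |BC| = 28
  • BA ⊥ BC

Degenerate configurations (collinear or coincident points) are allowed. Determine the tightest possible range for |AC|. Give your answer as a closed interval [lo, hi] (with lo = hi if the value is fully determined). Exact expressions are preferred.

|AC| = √(1145)  (≈ 33.8378)

|AB| ∈ {19}
|BC| ∈ {28}
|AC| ∈ {√(1145)}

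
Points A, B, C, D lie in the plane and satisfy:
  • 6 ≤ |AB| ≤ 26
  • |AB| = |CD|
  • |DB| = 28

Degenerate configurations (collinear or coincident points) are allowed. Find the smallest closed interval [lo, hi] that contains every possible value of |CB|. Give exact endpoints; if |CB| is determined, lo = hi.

|CB| ∈ [2, 54]  (≈ [2.0000, 54.0000])

|AB| ∈ [6, 26]
|BD| ∈ {28}
|CD| ∈ [6, 26]
|AD| ∈ [2, 54]
|BC| ∈ [2, 54]
|AC| ∈ [0, 80]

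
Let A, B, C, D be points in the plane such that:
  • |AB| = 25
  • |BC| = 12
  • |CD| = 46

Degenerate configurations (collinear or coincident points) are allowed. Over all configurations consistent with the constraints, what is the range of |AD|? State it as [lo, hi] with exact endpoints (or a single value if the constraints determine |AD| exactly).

|AD| ∈ [9, 83]  (≈ [9.0000, 83.0000])

|AB| ∈ {25}
|BC| ∈ {12}
|CD| ∈ {46}
|AC| ∈ [13, 37]
|BD| ∈ [34, 58]
|AD| ∈ [9, 83]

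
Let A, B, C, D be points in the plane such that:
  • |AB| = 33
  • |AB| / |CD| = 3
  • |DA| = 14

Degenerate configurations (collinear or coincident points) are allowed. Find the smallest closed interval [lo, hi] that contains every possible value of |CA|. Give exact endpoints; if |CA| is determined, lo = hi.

|CA| ∈ [3, 25]  (≈ [3.0000, 25.0000])

|AB| ∈ {33}
|AD| ∈ {14}
|CD| ∈ {11}
|BD| ∈ [19, 47]
|AC| ∈ [3, 25]
|BC| ∈ [8, 58]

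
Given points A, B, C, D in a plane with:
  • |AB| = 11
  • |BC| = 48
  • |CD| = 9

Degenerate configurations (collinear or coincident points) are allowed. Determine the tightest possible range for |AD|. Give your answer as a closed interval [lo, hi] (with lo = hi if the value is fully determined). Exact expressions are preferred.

|AB| ∈ {11}
|BC| ∈ {48}
|CD| ∈ {9}
|AC| ∈ [37, 59]
|BD| ∈ [39, 57]
|AD| ∈ [28, 68]

|AD| ∈ [28, 68]  (≈ [28.0000, 68.0000])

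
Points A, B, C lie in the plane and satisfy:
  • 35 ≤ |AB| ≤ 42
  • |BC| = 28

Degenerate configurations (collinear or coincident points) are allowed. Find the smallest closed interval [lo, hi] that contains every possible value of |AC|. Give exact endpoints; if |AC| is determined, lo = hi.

|AC| ∈ [7, 70]  (≈ [7.0000, 70.0000])

|AB| ∈ [35, 42]
|BC| ∈ {28}
|AC| ∈ [7, 70]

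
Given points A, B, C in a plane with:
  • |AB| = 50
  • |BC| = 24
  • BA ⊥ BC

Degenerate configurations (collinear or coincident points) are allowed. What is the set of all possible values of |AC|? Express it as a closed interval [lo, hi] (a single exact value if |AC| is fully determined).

|AB| ∈ {50}
|BC| ∈ {24}
|AC| ∈ {2·√(769)}

|AC| = 2·√(769)  (≈ 55.4617)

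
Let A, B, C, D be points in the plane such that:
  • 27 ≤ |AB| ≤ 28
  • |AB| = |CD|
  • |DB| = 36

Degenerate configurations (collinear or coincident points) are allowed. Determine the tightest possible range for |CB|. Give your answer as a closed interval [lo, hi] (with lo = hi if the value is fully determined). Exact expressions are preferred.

|CB| ∈ [8, 64]  (≈ [8.0000, 64.0000])

|AB| ∈ [27, 28]
|BD| ∈ {36}
|CD| ∈ [27, 28]
|AD| ∈ [8, 64]
|BC| ∈ [8, 64]
|AC| ∈ [0, 92]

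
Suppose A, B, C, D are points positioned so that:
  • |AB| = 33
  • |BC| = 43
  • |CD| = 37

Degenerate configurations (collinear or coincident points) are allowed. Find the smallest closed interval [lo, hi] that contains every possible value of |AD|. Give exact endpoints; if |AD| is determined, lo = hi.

|AB| ∈ {33}
|BC| ∈ {43}
|CD| ∈ {37}
|AC| ∈ [10, 76]
|BD| ∈ [6, 80]
|AD| ∈ [0, 113]

|AD| ∈ [0, 113]  (≈ [0.0000, 113.0000])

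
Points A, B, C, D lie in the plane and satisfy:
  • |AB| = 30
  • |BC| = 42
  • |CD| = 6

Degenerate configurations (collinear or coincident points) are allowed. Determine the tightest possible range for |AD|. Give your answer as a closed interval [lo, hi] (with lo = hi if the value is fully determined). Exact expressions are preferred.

|AD| ∈ [6, 78]  (≈ [6.0000, 78.0000])

|AB| ∈ {30}
|BC| ∈ {42}
|CD| ∈ {6}
|AC| ∈ [12, 72]
|BD| ∈ [36, 48]
|AD| ∈ [6, 78]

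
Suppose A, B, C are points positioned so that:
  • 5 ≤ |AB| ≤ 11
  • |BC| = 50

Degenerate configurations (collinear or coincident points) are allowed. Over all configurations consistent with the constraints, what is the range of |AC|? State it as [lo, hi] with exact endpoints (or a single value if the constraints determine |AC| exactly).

|AC| ∈ [39, 61]  (≈ [39.0000, 61.0000])

|AB| ∈ [5, 11]
|BC| ∈ {50}
|AC| ∈ [39, 61]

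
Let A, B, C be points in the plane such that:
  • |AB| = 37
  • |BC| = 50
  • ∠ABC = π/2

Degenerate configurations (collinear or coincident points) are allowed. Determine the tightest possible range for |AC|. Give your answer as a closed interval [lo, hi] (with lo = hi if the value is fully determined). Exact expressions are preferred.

|AB| ∈ {37}
|BC| ∈ {50}
|AC| ∈ {√(3869)}

|AC| = √(3869)  (≈ 62.2013)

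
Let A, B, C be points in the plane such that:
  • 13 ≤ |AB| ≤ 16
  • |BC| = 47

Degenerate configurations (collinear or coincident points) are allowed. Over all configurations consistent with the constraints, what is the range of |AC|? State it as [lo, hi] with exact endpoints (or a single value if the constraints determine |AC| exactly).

|AC| ∈ [31, 63]  (≈ [31.0000, 63.0000])

|AB| ∈ [13, 16]
|BC| ∈ {47}
|AC| ∈ [31, 63]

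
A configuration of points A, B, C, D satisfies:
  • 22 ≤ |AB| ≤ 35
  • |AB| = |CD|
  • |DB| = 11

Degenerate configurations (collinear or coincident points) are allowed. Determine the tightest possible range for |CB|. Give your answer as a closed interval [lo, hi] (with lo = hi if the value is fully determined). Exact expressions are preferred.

|CB| ∈ [11, 46]  (≈ [11.0000, 46.0000])

|AB| ∈ [22, 35]
|BD| ∈ {11}
|CD| ∈ [22, 35]
|AD| ∈ [11, 46]
|BC| ∈ [11, 46]
|AC| ∈ [0, 81]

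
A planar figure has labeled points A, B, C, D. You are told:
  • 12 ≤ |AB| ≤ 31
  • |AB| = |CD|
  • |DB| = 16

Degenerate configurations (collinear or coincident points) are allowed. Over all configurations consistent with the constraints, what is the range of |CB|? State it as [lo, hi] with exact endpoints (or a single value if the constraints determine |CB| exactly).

|CB| ∈ [0, 47]  (≈ [0.0000, 47.0000])

|AB| ∈ [12, 31]
|BD| ∈ {16}
|CD| ∈ [12, 31]
|AD| ∈ [0, 47]
|BC| ∈ [0, 47]
|AC| ∈ [0, 78]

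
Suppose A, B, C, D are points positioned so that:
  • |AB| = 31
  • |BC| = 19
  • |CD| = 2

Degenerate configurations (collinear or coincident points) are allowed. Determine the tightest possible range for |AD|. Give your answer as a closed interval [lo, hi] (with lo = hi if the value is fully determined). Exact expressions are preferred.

|AD| ∈ [10, 52]  (≈ [10.0000, 52.0000])

|AB| ∈ {31}
|BC| ∈ {19}
|CD| ∈ {2}
|AC| ∈ [12, 50]
|BD| ∈ [17, 21]
|AD| ∈ [10, 52]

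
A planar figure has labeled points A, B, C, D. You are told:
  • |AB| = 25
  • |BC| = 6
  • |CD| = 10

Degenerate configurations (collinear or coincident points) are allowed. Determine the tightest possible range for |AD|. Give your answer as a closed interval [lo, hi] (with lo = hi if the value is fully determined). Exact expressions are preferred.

|AD| ∈ [9, 41]  (≈ [9.0000, 41.0000])

|AB| ∈ {25}
|BC| ∈ {6}
|CD| ∈ {10}
|AC| ∈ [19, 31]
|BD| ∈ [4, 16]
|AD| ∈ [9, 41]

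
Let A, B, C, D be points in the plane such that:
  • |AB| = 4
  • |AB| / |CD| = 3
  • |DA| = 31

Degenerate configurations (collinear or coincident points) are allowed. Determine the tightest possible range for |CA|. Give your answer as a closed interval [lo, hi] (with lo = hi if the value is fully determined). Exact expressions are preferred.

|CA| ∈ [89/3, 97/3]  (≈ [29.6667, 32.3333])

|AB| ∈ {4}
|AD| ∈ {31}
|CD| ∈ {4/3}
|BD| ∈ [27, 35]
|AC| ∈ [89/3, 97/3]
|BC| ∈ [77/3, 109/3]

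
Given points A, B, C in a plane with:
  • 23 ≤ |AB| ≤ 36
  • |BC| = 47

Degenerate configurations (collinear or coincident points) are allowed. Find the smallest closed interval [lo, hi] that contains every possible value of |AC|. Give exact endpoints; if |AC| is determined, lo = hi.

|AC| ∈ [11, 83]  (≈ [11.0000, 83.0000])

|AB| ∈ [23, 36]
|BC| ∈ {47}
|AC| ∈ [11, 83]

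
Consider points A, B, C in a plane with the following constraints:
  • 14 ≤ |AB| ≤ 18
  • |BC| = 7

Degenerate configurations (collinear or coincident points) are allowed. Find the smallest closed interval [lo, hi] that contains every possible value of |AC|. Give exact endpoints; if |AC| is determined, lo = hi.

|AB| ∈ [14, 18]
|BC| ∈ {7}
|AC| ∈ [7, 25]

|AC| ∈ [7, 25]  (≈ [7.0000, 25.0000])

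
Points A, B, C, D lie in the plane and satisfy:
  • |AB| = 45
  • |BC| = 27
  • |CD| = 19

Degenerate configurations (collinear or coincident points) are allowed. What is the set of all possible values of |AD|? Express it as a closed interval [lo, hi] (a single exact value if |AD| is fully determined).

|AD| ∈ [0, 91]  (≈ [0.0000, 91.0000])

|AB| ∈ {45}
|BC| ∈ {27}
|CD| ∈ {19}
|AC| ∈ [18, 72]
|BD| ∈ [8, 46]
|AD| ∈ [0, 91]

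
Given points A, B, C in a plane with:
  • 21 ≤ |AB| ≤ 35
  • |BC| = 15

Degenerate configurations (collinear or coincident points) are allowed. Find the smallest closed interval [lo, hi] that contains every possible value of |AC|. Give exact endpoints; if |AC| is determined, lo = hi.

|AC| ∈ [6, 50]  (≈ [6.0000, 50.0000])

|AB| ∈ [21, 35]
|BC| ∈ {15}
|AC| ∈ [6, 50]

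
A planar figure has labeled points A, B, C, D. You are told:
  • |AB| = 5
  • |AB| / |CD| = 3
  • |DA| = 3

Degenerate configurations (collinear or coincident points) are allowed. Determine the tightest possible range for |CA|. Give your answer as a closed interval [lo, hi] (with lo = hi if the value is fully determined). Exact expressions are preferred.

|AB| ∈ {5}
|AD| ∈ {3}
|CD| ∈ {5/3}
|BD| ∈ [2, 8]
|AC| ∈ [4/3, 14/3]
|BC| ∈ [1/3, 29/3]

|CA| ∈ [4/3, 14/3]  (≈ [1.3333, 4.6667])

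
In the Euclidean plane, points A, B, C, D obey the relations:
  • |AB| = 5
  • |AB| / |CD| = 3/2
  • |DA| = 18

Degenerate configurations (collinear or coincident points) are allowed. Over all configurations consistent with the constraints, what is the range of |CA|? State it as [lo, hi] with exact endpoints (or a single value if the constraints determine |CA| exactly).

|CA| ∈ [44/3, 64/3]  (≈ [14.6667, 21.3333])

|AB| ∈ {5}
|AD| ∈ {18}
|CD| ∈ {10/3}
|BD| ∈ [13, 23]
|AC| ∈ [44/3, 64/3]
|BC| ∈ [29/3, 79/3]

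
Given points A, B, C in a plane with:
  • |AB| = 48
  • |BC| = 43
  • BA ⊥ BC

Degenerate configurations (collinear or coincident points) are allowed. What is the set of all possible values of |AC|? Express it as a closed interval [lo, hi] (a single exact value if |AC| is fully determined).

|AB| ∈ {48}
|BC| ∈ {43}
|AC| ∈ {√(4153)}

|AC| = √(4153)  (≈ 64.4438)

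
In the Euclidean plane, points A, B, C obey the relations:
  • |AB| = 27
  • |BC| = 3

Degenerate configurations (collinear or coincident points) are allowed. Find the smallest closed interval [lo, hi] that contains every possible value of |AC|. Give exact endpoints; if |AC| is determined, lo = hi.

|AC| ∈ [24, 30]  (≈ [24.0000, 30.0000])

|AB| ∈ {27}
|BC| ∈ {3}
|AC| ∈ [24, 30]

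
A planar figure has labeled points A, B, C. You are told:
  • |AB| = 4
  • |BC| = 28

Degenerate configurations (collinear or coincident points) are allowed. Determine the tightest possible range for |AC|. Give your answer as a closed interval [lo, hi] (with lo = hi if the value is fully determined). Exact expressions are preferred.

|AB| ∈ {4}
|BC| ∈ {28}
|AC| ∈ [24, 32]

|AC| ∈ [24, 32]  (≈ [24.0000, 32.0000])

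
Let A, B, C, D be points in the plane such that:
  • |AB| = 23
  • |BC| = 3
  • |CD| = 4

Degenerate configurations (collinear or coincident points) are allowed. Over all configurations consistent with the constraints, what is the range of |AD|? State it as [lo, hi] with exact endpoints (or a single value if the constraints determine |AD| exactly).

|AD| ∈ [16, 30]  (≈ [16.0000, 30.0000])

|AB| ∈ {23}
|BC| ∈ {3}
|CD| ∈ {4}
|AC| ∈ [20, 26]
|BD| ∈ [1, 7]
|AD| ∈ [16, 30]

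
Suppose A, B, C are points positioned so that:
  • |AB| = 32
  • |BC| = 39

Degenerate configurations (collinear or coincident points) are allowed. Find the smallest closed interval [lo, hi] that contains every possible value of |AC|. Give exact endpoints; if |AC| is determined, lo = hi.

|AC| ∈ [7, 71]  (≈ [7.0000, 71.0000])

|AB| ∈ {32}
|BC| ∈ {39}
|AC| ∈ [7, 71]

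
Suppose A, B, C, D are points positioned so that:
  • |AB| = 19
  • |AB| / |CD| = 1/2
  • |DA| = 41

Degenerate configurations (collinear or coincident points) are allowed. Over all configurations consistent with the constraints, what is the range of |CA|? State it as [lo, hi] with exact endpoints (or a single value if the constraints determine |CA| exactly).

|CA| ∈ [3, 79]  (≈ [3.0000, 79.0000])

|AB| ∈ {19}
|AD| ∈ {41}
|CD| ∈ {38}
|BD| ∈ [22, 60]
|AC| ∈ [3, 79]
|BC| ∈ [0, 98]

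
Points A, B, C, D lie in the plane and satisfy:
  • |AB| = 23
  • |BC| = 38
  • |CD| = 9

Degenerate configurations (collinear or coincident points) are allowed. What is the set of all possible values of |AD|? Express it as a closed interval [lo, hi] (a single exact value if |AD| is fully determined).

|AB| ∈ {23}
|BC| ∈ {38}
|CD| ∈ {9}
|AC| ∈ [15, 61]
|BD| ∈ [29, 47]
|AD| ∈ [6, 70]

|AD| ∈ [6, 70]  (≈ [6.0000, 70.0000])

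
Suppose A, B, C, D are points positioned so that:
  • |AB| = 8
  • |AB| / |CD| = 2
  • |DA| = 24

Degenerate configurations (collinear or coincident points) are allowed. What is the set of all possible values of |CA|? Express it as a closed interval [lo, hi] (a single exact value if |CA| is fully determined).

|AB| ∈ {8}
|AD| ∈ {24}
|CD| ∈ {4}
|BD| ∈ [16, 32]
|AC| ∈ [20, 28]
|BC| ∈ [12, 36]

|CA| ∈ [20, 28]  (≈ [20.0000, 28.0000])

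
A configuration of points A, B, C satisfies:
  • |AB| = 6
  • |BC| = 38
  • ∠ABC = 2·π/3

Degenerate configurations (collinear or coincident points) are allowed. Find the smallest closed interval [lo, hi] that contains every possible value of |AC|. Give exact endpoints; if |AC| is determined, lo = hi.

|AB| ∈ {6}
|BC| ∈ {38}
|AC| ∈ {2·√(427)}

|AC| = 2·√(427)  (≈ 41.3280)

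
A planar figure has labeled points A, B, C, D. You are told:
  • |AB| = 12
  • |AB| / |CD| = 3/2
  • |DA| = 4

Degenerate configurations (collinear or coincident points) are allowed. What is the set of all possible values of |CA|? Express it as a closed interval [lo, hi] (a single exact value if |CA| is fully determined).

|AB| ∈ {12}
|AD| ∈ {4}
|CD| ∈ {8}
|BD| ∈ [8, 16]
|AC| ∈ [4, 12]
|BC| ∈ [0, 24]

|CA| ∈ [4, 12]  (≈ [4.0000, 12.0000])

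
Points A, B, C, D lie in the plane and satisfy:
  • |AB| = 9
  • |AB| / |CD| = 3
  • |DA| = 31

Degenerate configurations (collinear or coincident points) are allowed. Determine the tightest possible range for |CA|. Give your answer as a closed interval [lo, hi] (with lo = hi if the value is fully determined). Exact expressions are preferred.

|CA| ∈ [28, 34]  (≈ [28.0000, 34.0000])

|AB| ∈ {9}
|AD| ∈ {31}
|CD| ∈ {3}
|BD| ∈ [22, 40]
|AC| ∈ [28, 34]
|BC| ∈ [19, 43]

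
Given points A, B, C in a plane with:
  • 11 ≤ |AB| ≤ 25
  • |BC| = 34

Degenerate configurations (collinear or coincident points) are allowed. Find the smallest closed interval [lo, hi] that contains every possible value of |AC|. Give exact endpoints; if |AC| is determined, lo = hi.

|AB| ∈ [11, 25]
|BC| ∈ {34}
|AC| ∈ [9, 59]

|AC| ∈ [9, 59]  (≈ [9.0000, 59.0000])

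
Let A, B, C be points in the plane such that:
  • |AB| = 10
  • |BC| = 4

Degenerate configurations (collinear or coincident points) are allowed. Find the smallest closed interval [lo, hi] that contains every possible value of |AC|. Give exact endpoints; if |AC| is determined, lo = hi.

|AC| ∈ [6, 14]  (≈ [6.0000, 14.0000])

|AB| ∈ {10}
|BC| ∈ {4}
|AC| ∈ [6, 14]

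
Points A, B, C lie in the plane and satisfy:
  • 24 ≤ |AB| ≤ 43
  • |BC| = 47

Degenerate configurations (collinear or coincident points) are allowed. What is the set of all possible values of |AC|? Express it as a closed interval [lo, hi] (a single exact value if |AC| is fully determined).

|AC| ∈ [4, 90]  (≈ [4.0000, 90.0000])

|AB| ∈ [24, 43]
|BC| ∈ {47}
|AC| ∈ [4, 90]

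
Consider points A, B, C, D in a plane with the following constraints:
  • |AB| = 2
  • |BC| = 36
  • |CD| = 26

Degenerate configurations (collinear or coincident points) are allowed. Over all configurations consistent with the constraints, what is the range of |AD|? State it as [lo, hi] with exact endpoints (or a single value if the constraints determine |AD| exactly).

|AB| ∈ {2}
|BC| ∈ {36}
|CD| ∈ {26}
|AC| ∈ [34, 38]
|BD| ∈ [10, 62]
|AD| ∈ [8, 64]

|AD| ∈ [8, 64]  (≈ [8.0000, 64.0000])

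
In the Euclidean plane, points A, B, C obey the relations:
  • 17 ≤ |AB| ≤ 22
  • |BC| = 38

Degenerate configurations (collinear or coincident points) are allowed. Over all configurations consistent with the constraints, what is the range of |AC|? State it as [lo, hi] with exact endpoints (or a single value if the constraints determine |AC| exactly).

|AB| ∈ [17, 22]
|BC| ∈ {38}
|AC| ∈ [16, 60]

|AC| ∈ [16, 60]  (≈ [16.0000, 60.0000])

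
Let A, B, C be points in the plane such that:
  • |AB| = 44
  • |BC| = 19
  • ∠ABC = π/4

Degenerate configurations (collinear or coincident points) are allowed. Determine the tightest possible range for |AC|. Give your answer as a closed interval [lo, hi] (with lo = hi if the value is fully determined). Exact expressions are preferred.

|AC| = √(2297 - 836·√(2))  (≈ 33.3874)

|AB| ∈ {44}
|BC| ∈ {19}
|AC| ∈ {√(2297 - 836·√(2))}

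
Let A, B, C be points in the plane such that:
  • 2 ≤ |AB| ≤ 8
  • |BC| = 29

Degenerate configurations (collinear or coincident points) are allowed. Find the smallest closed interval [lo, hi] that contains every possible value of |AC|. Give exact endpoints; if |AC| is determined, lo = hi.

|AC| ∈ [21, 37]  (≈ [21.0000, 37.0000])

|AB| ∈ [2, 8]
|BC| ∈ {29}
|AC| ∈ [21, 37]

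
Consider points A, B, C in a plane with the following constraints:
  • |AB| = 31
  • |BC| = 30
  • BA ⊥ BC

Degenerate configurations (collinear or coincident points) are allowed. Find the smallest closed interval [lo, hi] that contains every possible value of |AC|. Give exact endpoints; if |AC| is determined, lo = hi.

|AB| ∈ {31}
|BC| ∈ {30}
|AC| ∈ {√(1861)}

|AC| = √(1861)  (≈ 43.1393)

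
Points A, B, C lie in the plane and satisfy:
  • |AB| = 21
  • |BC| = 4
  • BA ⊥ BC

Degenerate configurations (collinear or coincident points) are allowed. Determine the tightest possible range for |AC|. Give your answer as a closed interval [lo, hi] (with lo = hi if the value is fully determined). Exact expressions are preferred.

|AC| = √(457)  (≈ 21.3776)

|AB| ∈ {21}
|BC| ∈ {4}
|AC| ∈ {√(457)}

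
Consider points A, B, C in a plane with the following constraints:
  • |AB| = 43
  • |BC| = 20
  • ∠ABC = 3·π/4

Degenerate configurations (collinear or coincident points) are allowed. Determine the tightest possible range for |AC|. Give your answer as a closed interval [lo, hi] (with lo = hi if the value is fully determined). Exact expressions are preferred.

|AC| = √(860·√(2) + 2249)  (≈ 58.8662)

|AB| ∈ {43}
|BC| ∈ {20}
|AC| ∈ {√(860·√(2) + 2249)}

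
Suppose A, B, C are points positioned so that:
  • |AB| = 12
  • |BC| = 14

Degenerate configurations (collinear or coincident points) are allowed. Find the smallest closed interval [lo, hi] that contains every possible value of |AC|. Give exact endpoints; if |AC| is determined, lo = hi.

|AC| ∈ [2, 26]  (≈ [2.0000, 26.0000])

|AB| ∈ {12}
|BC| ∈ {14}
|AC| ∈ [2, 26]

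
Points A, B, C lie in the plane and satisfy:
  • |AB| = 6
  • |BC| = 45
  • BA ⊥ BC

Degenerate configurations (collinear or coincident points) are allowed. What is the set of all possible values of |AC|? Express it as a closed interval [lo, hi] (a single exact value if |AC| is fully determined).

|AB| ∈ {6}
|BC| ∈ {45}
|AC| ∈ {3·√(229)}

|AC| = 3·√(229)  (≈ 45.3982)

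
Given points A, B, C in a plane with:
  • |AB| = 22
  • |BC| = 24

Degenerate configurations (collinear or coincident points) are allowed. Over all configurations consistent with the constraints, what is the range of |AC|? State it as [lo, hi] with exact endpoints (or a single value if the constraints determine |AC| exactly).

|AC| ∈ [2, 46]  (≈ [2.0000, 46.0000])

|AB| ∈ {22}
|BC| ∈ {24}
|AC| ∈ [2, 46]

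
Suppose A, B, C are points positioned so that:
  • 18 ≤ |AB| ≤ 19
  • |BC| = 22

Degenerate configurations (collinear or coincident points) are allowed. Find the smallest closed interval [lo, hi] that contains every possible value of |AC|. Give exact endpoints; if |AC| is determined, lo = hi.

|AC| ∈ [3, 41]  (≈ [3.0000, 41.0000])

|AB| ∈ [18, 19]
|BC| ∈ {22}
|AC| ∈ [3, 41]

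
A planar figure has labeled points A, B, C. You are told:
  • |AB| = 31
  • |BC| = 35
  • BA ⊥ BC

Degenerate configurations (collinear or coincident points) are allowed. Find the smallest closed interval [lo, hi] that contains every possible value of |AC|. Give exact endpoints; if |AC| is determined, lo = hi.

|AC| = √(2186)  (≈ 46.7547)

|AB| ∈ {31}
|BC| ∈ {35}
|AC| ∈ {√(2186)}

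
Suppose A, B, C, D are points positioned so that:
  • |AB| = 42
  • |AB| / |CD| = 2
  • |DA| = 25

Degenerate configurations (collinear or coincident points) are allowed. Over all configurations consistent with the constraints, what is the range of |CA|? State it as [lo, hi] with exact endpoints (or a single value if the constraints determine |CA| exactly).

|AB| ∈ {42}
|AD| ∈ {25}
|CD| ∈ {21}
|BD| ∈ [17, 67]
|AC| ∈ [4, 46]
|BC| ∈ [0, 88]

|CA| ∈ [4, 46]  (≈ [4.0000, 46.0000])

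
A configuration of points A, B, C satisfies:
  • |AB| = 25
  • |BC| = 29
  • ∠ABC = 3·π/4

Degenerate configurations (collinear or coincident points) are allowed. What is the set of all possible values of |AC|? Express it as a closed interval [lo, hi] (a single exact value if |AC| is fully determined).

|AC| = √(725·√(2) + 1466)  (≈ 49.9130)

|AB| ∈ {25}
|BC| ∈ {29}
|AC| ∈ {√(725·√(2) + 1466)}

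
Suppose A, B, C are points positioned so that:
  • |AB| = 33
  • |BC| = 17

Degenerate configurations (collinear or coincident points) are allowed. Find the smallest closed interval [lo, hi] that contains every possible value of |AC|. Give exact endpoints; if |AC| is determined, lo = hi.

|AC| ∈ [16, 50]  (≈ [16.0000, 50.0000])

|AB| ∈ {33}
|BC| ∈ {17}
|AC| ∈ [16, 50]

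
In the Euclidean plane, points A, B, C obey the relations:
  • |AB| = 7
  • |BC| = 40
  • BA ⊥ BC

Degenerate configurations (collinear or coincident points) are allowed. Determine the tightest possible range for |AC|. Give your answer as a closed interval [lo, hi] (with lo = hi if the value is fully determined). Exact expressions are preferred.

|AB| ∈ {7}
|BC| ∈ {40}
|AC| ∈ {√(1649)}

|AC| = √(1649)  (≈ 40.6079)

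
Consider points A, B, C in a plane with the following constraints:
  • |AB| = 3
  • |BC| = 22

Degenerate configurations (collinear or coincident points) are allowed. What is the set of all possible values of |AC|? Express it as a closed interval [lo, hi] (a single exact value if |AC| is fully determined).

|AB| ∈ {3}
|BC| ∈ {22}
|AC| ∈ [19, 25]

|AC| ∈ [19, 25]  (≈ [19.0000, 25.0000])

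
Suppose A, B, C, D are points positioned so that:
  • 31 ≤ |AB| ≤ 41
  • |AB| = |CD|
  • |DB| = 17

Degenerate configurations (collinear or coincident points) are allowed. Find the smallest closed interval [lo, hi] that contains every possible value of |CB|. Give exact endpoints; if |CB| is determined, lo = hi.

|CB| ∈ [14, 58]  (≈ [14.0000, 58.0000])

|AB| ∈ [31, 41]
|BD| ∈ {17}
|CD| ∈ [31, 41]
|AD| ∈ [14, 58]
|BC| ∈ [14, 58]
|AC| ∈ [0, 99]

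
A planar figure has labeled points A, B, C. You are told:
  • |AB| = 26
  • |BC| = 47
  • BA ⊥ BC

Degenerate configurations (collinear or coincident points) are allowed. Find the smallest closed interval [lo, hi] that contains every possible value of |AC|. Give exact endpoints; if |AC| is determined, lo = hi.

|AC| = √(2885)  (≈ 53.7122)

|AB| ∈ {26}
|BC| ∈ {47}
|AC| ∈ {√(2885)}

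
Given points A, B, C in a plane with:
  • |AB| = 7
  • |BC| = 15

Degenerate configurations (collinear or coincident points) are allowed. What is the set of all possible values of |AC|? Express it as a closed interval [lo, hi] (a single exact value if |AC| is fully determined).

|AB| ∈ {7}
|BC| ∈ {15}
|AC| ∈ [8, 22]

|AC| ∈ [8, 22]  (≈ [8.0000, 22.0000])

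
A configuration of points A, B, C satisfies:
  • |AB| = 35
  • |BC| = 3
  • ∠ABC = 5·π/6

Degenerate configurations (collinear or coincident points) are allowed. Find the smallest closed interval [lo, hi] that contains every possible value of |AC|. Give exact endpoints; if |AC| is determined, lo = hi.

|AC| = √(105·√(3) + 1234)  (≈ 37.6280)

|AB| ∈ {35}
|BC| ∈ {3}
|AC| ∈ {√(105·√(3) + 1234)}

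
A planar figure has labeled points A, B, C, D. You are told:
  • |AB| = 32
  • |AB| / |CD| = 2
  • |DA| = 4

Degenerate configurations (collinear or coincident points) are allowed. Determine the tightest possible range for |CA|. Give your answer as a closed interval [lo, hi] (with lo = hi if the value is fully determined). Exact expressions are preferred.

|AB| ∈ {32}
|AD| ∈ {4}
|CD| ∈ {16}
|BD| ∈ [28, 36]
|AC| ∈ [12, 20]
|BC| ∈ [12, 52]

|CA| ∈ [12, 20]  (≈ [12.0000, 20.0000])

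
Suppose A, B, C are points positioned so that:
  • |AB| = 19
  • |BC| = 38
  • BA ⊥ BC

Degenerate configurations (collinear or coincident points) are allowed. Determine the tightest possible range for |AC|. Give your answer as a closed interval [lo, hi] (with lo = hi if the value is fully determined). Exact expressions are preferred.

|AC| = 19·√(5)  (≈ 42.4853)

|AB| ∈ {19}
|BC| ∈ {38}
|AC| ∈ {19·√(5)}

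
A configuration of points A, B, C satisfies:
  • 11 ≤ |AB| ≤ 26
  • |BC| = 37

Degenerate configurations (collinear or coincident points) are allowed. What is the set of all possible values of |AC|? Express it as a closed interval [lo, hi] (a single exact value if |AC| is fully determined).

|AC| ∈ [11, 63]  (≈ [11.0000, 63.0000])

|AB| ∈ [11, 26]
|BC| ∈ {37}
|AC| ∈ [11, 63]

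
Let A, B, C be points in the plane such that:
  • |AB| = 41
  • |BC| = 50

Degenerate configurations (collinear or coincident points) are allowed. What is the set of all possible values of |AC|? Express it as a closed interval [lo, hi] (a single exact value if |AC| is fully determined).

|AB| ∈ {41}
|BC| ∈ {50}
|AC| ∈ [9, 91]

|AC| ∈ [9, 91]  (≈ [9.0000, 91.0000])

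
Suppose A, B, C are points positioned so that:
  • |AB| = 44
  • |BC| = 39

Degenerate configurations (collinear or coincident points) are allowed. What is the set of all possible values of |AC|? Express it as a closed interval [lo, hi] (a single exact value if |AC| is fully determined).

|AC| ∈ [5, 83]  (≈ [5.0000, 83.0000])

|AB| ∈ {44}
|BC| ∈ {39}
|AC| ∈ [5, 83]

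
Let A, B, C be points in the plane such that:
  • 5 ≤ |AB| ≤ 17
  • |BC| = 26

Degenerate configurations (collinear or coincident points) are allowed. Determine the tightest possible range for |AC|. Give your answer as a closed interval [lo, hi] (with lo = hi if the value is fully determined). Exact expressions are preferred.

|AC| ∈ [9, 43]  (≈ [9.0000, 43.0000])

|AB| ∈ [5, 17]
|BC| ∈ {26}
|AC| ∈ [9, 43]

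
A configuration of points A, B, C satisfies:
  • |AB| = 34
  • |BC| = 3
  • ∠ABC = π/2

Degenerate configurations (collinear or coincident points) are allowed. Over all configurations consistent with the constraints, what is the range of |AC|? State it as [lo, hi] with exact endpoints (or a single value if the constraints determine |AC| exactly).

|AC| = √(1165)  (≈ 34.1321)

|AB| ∈ {34}
|BC| ∈ {3}
|AC| ∈ {√(1165)}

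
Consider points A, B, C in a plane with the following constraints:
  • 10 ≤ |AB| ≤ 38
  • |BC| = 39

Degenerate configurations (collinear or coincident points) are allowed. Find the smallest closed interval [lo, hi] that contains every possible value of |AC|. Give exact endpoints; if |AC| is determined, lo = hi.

|AB| ∈ [10, 38]
|BC| ∈ {39}
|AC| ∈ [1, 77]

|AC| ∈ [1, 77]  (≈ [1.0000, 77.0000])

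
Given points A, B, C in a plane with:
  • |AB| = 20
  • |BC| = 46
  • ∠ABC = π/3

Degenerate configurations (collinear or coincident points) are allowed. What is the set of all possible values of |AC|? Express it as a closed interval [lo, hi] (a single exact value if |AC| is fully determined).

|AB| ∈ {20}
|BC| ∈ {46}
|AC| ∈ {2·√(399)}

|AC| = 2·√(399)  (≈ 39.9500)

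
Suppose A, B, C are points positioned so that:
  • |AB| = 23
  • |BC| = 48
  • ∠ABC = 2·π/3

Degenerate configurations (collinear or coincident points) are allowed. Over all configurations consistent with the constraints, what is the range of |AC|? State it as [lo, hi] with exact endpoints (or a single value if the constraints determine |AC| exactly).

|AB| ∈ {23}
|BC| ∈ {48}
|AC| ∈ {√(3937)}

|AC| = √(3937)  (≈ 62.7455)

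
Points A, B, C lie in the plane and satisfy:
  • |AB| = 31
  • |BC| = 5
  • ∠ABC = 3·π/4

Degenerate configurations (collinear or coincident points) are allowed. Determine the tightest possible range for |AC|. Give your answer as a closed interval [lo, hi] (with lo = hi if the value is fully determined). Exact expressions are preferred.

|AC| = √(155·√(2) + 986)  (≈ 34.7160)

|AB| ∈ {31}
|BC| ∈ {5}
|AC| ∈ {√(155·√(2) + 986)}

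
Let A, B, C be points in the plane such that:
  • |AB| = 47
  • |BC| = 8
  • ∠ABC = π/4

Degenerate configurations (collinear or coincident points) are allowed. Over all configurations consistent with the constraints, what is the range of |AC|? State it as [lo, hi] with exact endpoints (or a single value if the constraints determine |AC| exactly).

|AB| ∈ {47}
|BC| ∈ {8}
|AC| ∈ {√(2273 - 376·√(2))}

|AC| = √(2273 - 376·√(2))  (≈ 41.7284)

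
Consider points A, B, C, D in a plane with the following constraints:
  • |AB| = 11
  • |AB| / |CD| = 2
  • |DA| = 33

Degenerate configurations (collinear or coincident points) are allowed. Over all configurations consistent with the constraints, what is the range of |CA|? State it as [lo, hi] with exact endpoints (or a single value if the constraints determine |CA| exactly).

|AB| ∈ {11}
|AD| ∈ {33}
|CD| ∈ {11/2}
|BD| ∈ [22, 44]
|AC| ∈ [55/2, 77/2]
|BC| ∈ [33/2, 99/2]

|CA| ∈ [55/2, 77/2]  (≈ [27.5000, 38.5000])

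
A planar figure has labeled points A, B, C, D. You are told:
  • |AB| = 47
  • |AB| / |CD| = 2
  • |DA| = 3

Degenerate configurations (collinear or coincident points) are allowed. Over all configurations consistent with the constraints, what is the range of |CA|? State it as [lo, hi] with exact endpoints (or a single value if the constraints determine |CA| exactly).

|CA| ∈ [41/2, 53/2]  (≈ [20.5000, 26.5000])

|AB| ∈ {47}
|AD| ∈ {3}
|CD| ∈ {47/2}
|BD| ∈ [44, 50]
|AC| ∈ [41/2, 53/2]
|BC| ∈ [41/2, 147/2]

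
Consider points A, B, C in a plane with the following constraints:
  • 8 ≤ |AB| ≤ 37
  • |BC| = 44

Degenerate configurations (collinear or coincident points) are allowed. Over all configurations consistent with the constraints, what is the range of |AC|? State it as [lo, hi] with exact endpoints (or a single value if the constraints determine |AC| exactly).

|AB| ∈ [8, 37]
|BC| ∈ {44}
|AC| ∈ [7, 81]

|AC| ∈ [7, 81]  (≈ [7.0000, 81.0000])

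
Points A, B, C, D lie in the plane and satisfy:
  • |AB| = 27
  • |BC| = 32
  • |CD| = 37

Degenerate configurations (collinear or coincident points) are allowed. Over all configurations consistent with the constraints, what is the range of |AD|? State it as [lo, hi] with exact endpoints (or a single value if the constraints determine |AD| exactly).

|AB| ∈ {27}
|BC| ∈ {32}
|CD| ∈ {37}
|AC| ∈ [5, 59]
|BD| ∈ [5, 69]
|AD| ∈ [0, 96]

|AD| ∈ [0, 96]  (≈ [0.0000, 96.0000])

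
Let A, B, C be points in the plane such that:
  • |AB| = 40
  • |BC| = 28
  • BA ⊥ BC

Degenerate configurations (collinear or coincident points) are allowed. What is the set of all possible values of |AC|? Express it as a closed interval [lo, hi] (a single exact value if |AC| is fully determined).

|AC| = 4·√(149)  (≈ 48.8262)

|AB| ∈ {40}
|BC| ∈ {28}
|AC| ∈ {4·√(149)}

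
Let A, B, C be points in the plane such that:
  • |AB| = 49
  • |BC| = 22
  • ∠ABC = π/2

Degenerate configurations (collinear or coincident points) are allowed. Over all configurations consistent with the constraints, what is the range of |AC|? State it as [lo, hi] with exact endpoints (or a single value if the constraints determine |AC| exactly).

|AC| = √(2885)  (≈ 53.7122)

|AB| ∈ {49}
|BC| ∈ {22}
|AC| ∈ {√(2885)}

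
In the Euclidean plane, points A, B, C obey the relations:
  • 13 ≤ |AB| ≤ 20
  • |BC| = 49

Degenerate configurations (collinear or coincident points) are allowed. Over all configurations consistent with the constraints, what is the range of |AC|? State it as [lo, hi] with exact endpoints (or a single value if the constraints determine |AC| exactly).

|AC| ∈ [29, 69]  (≈ [29.0000, 69.0000])

|AB| ∈ [13, 20]
|BC| ∈ {49}
|AC| ∈ [29, 69]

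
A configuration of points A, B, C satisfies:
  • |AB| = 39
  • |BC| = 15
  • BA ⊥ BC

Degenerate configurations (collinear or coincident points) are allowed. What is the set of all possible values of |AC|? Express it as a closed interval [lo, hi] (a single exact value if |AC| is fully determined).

|AB| ∈ {39}
|BC| ∈ {15}
|AC| ∈ {3·√(194)}

|AC| = 3·√(194)  (≈ 41.7852)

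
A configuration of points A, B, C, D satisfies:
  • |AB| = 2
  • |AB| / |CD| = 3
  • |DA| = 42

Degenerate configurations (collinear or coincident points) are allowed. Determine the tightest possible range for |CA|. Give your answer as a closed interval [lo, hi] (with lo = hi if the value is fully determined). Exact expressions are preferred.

|CA| ∈ [124/3, 128/3]  (≈ [41.3333, 42.6667])

|AB| ∈ {2}
|AD| ∈ {42}
|CD| ∈ {2/3}
|BD| ∈ [40, 44]
|AC| ∈ [124/3, 128/3]
|BC| ∈ [118/3, 134/3]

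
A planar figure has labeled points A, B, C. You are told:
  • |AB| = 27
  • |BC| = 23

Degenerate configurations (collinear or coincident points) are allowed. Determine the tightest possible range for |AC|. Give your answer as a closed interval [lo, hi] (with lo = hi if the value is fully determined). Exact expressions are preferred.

|AB| ∈ {27}
|BC| ∈ {23}
|AC| ∈ [4, 50]

|AC| ∈ [4, 50]  (≈ [4.0000, 50.0000])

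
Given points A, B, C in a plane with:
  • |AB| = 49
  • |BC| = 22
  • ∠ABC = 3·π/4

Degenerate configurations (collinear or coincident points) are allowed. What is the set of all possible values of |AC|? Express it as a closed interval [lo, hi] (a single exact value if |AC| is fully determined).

|AB| ∈ {49}
|BC| ∈ {22}
|AC| ∈ {√(1078·√(2) + 2885)}

|AC| = √(1078·√(2) + 2885)  (≈ 66.4042)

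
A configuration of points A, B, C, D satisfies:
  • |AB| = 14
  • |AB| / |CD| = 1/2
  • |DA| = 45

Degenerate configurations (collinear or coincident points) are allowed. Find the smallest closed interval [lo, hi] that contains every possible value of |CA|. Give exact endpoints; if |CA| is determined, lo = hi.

|CA| ∈ [17, 73]  (≈ [17.0000, 73.0000])

|AB| ∈ {14}
|AD| ∈ {45}
|CD| ∈ {28}
|BD| ∈ [31, 59]
|AC| ∈ [17, 73]
|BC| ∈ [3, 87]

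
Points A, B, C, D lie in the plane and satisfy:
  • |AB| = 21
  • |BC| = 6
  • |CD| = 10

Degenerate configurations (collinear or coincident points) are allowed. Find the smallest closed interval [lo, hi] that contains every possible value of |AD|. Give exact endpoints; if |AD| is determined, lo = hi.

|AD| ∈ [5, 37]  (≈ [5.0000, 37.0000])

|AB| ∈ {21}
|BC| ∈ {6}
|CD| ∈ {10}
|AC| ∈ [15, 27]
|BD| ∈ [4, 16]
|AD| ∈ [5, 37]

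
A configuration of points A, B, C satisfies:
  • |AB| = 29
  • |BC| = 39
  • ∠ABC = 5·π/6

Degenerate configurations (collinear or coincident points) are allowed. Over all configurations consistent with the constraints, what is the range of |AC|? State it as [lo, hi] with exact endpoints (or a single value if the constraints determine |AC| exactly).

|AC| = √(1131·√(3) + 2362)  (≈ 65.7339)

|AB| ∈ {29}
|BC| ∈ {39}
|AC| ∈ {√(1131·√(3) + 2362)}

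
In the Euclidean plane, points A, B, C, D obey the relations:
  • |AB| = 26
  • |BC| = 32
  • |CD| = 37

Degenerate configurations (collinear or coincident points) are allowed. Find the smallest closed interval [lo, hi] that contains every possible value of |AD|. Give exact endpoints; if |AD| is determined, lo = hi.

|AB| ∈ {26}
|BC| ∈ {32}
|CD| ∈ {37}
|AC| ∈ [6, 58]
|BD| ∈ [5, 69]
|AD| ∈ [0, 95]

|AD| ∈ [0, 95]  (≈ [0.0000, 95.0000])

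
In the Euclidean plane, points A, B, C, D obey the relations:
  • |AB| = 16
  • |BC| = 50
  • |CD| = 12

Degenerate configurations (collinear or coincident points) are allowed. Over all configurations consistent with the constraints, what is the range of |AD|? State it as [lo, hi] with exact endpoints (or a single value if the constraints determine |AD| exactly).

|AB| ∈ {16}
|BC| ∈ {50}
|CD| ∈ {12}
|AC| ∈ [34, 66]
|BD| ∈ [38, 62]
|AD| ∈ [22, 78]

|AD| ∈ [22, 78]  (≈ [22.0000, 78.0000])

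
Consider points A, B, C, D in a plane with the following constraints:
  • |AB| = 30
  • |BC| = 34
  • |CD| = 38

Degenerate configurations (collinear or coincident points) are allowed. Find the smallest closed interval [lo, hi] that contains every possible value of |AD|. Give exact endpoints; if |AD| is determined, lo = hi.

|AD| ∈ [0, 102]  (≈ [0.0000, 102.0000])

|AB| ∈ {30}
|BC| ∈ {34}
|CD| ∈ {38}
|AC| ∈ [4, 64]
|BD| ∈ [4, 72]
|AD| ∈ [0, 102]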